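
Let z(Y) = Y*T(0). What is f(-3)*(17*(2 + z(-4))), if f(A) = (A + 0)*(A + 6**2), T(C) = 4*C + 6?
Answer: 37026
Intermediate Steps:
T(C) = 6 + 4*C
f(A) = A*(36 + A) (f(A) = A*(A + 36) = A*(36 + A))
z(Y) = 6*Y (z(Y) = Y*(6 + 4*0) = Y*(6 + 0) = Y*6 = 6*Y)
f(-3)*(17*(2 + z(-4))) = (-3*(36 - 3))*(17*(2 + 6*(-4))) = (-3*33)*(17*(2 - 24)) = -1683*(-22) = -99*(-374) = 37026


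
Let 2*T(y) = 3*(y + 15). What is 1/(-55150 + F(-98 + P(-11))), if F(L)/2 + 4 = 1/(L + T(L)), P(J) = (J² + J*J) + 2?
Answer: -775/42747446 ≈ -1.8130e-5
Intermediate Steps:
T(y) = 45/2 + 3*y/2 (T(y) = (3*(y + 15))/2 = (3*(15 + y))/2 = (45 + 3*y)/2 = 45/2 + 3*y/2)
P(J) = 2 + 2*J² (P(J) = (J² + J²) + 2 = 2*J² + 2 = 2 + 2*J²)
F(L) = -8 + 2/(45/2 + 5*L/2) (F(L) = -8 + 2/(L + (45/2 + 3*L/2)) = -8 + 2/(45/2 + 5*L/2))
1/(-55150 + F(-98 + P(-11))) = 1/(-55150 + 4*(-89 - 10*(-98 + (2 + 2*(-11)²)))/(5*(9 + (-98 + (2 + 2*(-11)²))))) = 1/(-55150 + 4*(-89 - 10*(-98 + (2 + 2*121)))/(5*(9 + (-98 + (2 + 2*121))))) = 1/(-55150 + 4*(-89 - 10*(-98 + (2 + 242)))/(5*(9 + (-98 + (2 + 242))))) = 1/(-55150 + 4*(-89 - 10*(-98 + 244))/(5*(9 + (-98 + 244)))) = 1/(-55150 + 4*(-89 - 10*146)/(5*(9 + 146))) = 1/(-55150 + (⅘)*(-89 - 1460)/155) = 1/(-55150 + (⅘)*(1/155)*(-1549)) = 1/(-55150 - 6196/775) = 1/(-42747446/775) = -775/42747446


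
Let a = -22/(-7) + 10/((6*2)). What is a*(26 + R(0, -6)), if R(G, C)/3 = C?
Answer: 668/21 ≈ 31.810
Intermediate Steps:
R(G, C) = 3*C
a = 167/42 (a = -22*(-⅐) + 10/12 = 22/7 + 10*(1/12) = 22/7 + ⅚ = 167/42 ≈ 3.9762)
a*(26 + R(0, -6)) = 167*(26 + 3*(-6))/42 = 167*(26 - 18)/42 = (167/42)*8 = 668/21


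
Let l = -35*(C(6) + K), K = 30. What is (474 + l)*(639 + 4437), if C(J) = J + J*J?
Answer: -10385496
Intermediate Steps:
C(J) = J + J²
l = -2520 (l = -35*(6*(1 + 6) + 30) = -35*(6*7 + 30) = -35*(42 + 30) = -35*72 = -2520)
(474 + l)*(639 + 4437) = (474 - 2520)*(639 + 4437) = -2046*5076 = -10385496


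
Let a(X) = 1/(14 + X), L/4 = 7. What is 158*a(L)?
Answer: 79/21 ≈ 3.7619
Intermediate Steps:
L = 28 (L = 4*7 = 28)
158*a(L) = 158/(14 + 28) = 158/42 = 158*(1/42) = 79/21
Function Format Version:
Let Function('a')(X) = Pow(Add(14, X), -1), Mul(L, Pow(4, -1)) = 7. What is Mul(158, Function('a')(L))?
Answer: Rational(79, 21) ≈ 3.7619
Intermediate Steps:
L = 28 (L = Mul(4, 7) = 28)
Mul(158, Function('a')(L)) = Mul(158, Pow(Add(14, 28), -1)) = Mul(158, Pow(42, -1)) = Mul(158, Rational(1, 42)) = Rational(79, 21)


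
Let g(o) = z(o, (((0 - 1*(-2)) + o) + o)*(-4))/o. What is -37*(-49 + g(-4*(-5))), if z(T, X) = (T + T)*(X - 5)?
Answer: 14615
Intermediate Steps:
z(T, X) = 2*T*(-5 + X) (z(T, X) = (2*T)*(-5 + X) = 2*T*(-5 + X))
g(o) = -26 - 16*o (g(o) = (2*o*(-5 + (((0 - 1*(-2)) + o) + o)*(-4)))/o = (2*o*(-5 + (((0 + 2) + o) + o)*(-4)))/o = (2*o*(-5 + ((2 + o) + o)*(-4)))/o = (2*o*(-5 + (2 + 2*o)*(-4)))/o = (2*o*(-5 + (-8 - 8*o)))/o = (2*o*(-13 - 8*o))/o = -26 - 16*o)
-37*(-49 + g(-4*(-5))) = -37*(-49 + (-26 - (-64)*(-5))) = -37*(-49 + (-26 - 16*20)) = -37*(-49 + (-26 - 320)) = -37*(-49 - 346) = -37*(-395) = 14615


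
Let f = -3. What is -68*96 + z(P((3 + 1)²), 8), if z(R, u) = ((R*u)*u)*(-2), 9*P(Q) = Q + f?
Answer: -60416/9 ≈ -6712.9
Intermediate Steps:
P(Q) = -⅓ + Q/9 (P(Q) = (Q - 3)/9 = (-3 + Q)/9 = -⅓ + Q/9)
z(R, u) = -2*R*u² (z(R, u) = (R*u²)*(-2) = -2*R*u²)
-68*96 + z(P((3 + 1)²), 8) = -68*96 - 2*(-⅓ + (3 + 1)²/9)*8² = -6528 - 2*(-⅓ + (⅑)*4²)*64 = -6528 - 2*(-⅓ + (⅑)*16)*64 = -6528 - 2*(-⅓ + 16/9)*64 = -6528 - 2*13/9*64 = -6528 - 1664/9 = -60416/9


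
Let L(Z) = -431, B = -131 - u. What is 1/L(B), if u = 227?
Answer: -1/431 ≈ -0.0023202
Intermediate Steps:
B = -358 (B = -131 - 1*227 = -131 - 227 = -358)
1/L(B) = 1/(-431) = -1/431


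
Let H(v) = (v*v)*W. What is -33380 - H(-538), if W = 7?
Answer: -2059488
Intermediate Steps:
H(v) = 7*v² (H(v) = (v*v)*7 = v²*7 = 7*v²)
-33380 - H(-538) = -33380 - 7*(-538)² = -33380 - 7*289444 = -33380 - 1*2026108 = -33380 - 2026108 = -2059488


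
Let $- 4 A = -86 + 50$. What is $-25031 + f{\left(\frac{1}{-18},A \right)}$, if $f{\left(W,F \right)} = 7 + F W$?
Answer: $- \frac{50049}{2} \approx -25025.0$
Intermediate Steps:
$A = 9$ ($A = - \frac{-86 + 50}{4} = \left(- \frac{1}{4}\right) \left(-36\right) = 9$)
$-25031 + f{\left(\frac{1}{-18},A \right)} = -25031 + \left(7 + \frac{9}{-18}\right) = -25031 + \left(7 + 9 \left(- \frac{1}{18}\right)\right) = -25031 + \left(7 - \frac{1}{2}\right) = -25031 + \frac{13}{2} = - \frac{50049}{2}$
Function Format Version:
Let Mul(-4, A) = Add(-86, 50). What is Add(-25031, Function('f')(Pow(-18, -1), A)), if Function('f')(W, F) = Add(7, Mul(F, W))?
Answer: Rational(-50049, 2) ≈ -25025.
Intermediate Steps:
A = 9 (A = Mul(Rational(-1, 4), Add(-86, 50)) = Mul(Rational(-1, 4), -36) = 9)
Add(-25031, Function('f')(Pow(-18, -1), A)) = Add(-25031, Add(7, Mul(9, Pow(-18, -1)))) = Add(-25031, Add(7, Mul(9, Rational(-1, 18)))) = Add(-25031, Add(7, Rational(-1, 2))) = Add(-25031, Rational(13, 2)) = Rational(-50049, 2)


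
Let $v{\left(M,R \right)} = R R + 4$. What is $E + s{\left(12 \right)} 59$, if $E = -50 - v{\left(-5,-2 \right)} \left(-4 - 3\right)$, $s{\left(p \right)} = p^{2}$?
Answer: $8502$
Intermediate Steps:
$v{\left(M,R \right)} = 4 + R^{2}$ ($v{\left(M,R \right)} = R^{2} + 4 = 4 + R^{2}$)
$E = 6$ ($E = -50 - \left(4 + \left(-2\right)^{2}\right) \left(-4 - 3\right) = -50 - \left(4 + 4\right) \left(-7\right) = -50 - 8 \left(-7\right) = -50 - -56 = -50 + 56 = 6$)
$E + s{\left(12 \right)} 59 = 6 + 12^{2} \cdot 59 = 6 + 144 \cdot 59 = 6 + 8496 = 8502$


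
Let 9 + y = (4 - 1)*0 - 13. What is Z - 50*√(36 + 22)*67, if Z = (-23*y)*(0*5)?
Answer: -3350*√58 ≈ -25513.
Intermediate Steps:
y = -22 (y = -9 + ((4 - 1)*0 - 13) = -9 + (3*0 - 13) = -9 + (0 - 13) = -9 - 13 = -22)
Z = 0 (Z = (-23*(-22))*(0*5) = 506*0 = 0)
Z - 50*√(36 + 22)*67 = 0 - 50*√(36 + 22)*67 = 0 - 50*√58*67 = 0 - 3350*√58 = -3350*√58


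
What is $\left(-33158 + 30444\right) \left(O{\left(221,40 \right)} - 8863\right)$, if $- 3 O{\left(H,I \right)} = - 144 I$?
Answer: $18843302$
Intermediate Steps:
$O{\left(H,I \right)} = 48 I$ ($O{\left(H,I \right)} = - \frac{\left(-144\right) I}{3} = 48 I$)
$\left(-33158 + 30444\right) \left(O{\left(221,40 \right)} - 8863\right) = \left(-33158 + 30444\right) \left(48 \cdot 40 - 8863\right) = - 2714 \left(1920 - 8863\right) = \left(-2714\right) \left(-6943\right) = 18843302$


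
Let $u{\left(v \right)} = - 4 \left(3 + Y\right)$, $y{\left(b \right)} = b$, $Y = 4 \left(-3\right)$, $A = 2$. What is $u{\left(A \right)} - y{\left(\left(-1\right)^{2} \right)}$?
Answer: $35$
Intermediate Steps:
$Y = -12$
$u{\left(v \right)} = 36$ ($u{\left(v \right)} = - 4 \left(3 - 12\right) = \left(-4\right) \left(-9\right) = 36$)
$u{\left(A \right)} - y{\left(\left(-1\right)^{2} \right)} = 36 - \left(-1\right)^{2} = 36 - 1 = 35$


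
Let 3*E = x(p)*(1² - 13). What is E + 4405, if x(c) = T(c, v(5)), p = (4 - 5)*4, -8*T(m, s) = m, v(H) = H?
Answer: 4403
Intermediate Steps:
T(m, s) = -m/8
p = -4 (p = -1*4 = -4)
x(c) = -c/8
E = -2 (E = ((-⅛*(-4))*(1² - 13))/3 = ((1 - 13)/2)/3 = ((½)*(-12))/3 = (⅓)*(-6) = -2)
E + 4405 = -2 + 4405 = 4403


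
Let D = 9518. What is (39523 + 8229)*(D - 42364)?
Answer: -1568462192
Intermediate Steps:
(39523 + 8229)*(D - 42364) = (39523 + 8229)*(9518 - 42364) = 47752*(-32846) = -1568462192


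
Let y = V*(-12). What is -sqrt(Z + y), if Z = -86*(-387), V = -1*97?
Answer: -sqrt(34446) ≈ -185.60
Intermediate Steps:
V = -97
Z = 33282
y = 1164 (y = -97*(-12) = 1164)
-sqrt(Z + y) = -sqrt(33282 + 1164) = -sqrt(34446)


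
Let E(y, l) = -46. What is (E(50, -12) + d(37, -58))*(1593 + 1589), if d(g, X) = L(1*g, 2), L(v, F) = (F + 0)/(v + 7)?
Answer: -1608501/11 ≈ -1.4623e+5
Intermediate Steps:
L(v, F) = F/(7 + v)
d(g, X) = 2/(7 + g) (d(g, X) = 2/(7 + 1*g) = 2/(7 + g))
(E(50, -12) + d(37, -58))*(1593 + 1589) = (-46 + 2/(7 + 37))*(1593 + 1589) = (-46 + 2/44)*3182 = (-46 + 2*(1/44))*3182 = (-46 + 1/22)*3182 = -1011/22*3182 = -1608501/11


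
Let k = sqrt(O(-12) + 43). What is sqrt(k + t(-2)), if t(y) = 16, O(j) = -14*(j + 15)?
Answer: sqrt(17) ≈ 4.1231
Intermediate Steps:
O(j) = -210 - 14*j (O(j) = -14*(15 + j) = -210 - 14*j)
k = 1 (k = sqrt((-210 - 14*(-12)) + 43) = sqrt((-210 + 168) + 43) = sqrt(-42 + 43) = sqrt(1) = 1)
sqrt(k + t(-2)) = sqrt(1 + 16) = sqrt(17)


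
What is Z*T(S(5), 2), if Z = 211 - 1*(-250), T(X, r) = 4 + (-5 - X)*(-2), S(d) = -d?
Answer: 1844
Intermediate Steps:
T(X, r) = 14 + 2*X (T(X, r) = 4 + (10 + 2*X) = 14 + 2*X)
Z = 461 (Z = 211 + 250 = 461)
Z*T(S(5), 2) = 461*(14 + 2*(-1*5)) = 461*(14 + 2*(-5)) = 461*(14 - 10) = 461*4 = 1844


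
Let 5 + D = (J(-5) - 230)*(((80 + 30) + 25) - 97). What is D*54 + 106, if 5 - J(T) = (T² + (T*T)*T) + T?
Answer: -246404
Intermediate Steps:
J(T) = 5 - T - T² - T³ (J(T) = 5 - ((T² + (T*T)*T) + T) = 5 - ((T² + T²*T) + T) = 5 - ((T² + T³) + T) = 5 - (T + T² + T³) = 5 + (-T - T² - T³) = 5 - T - T² - T³)
D = -4565 (D = -5 + ((5 - 1*(-5) - 1*(-5)² - 1*(-5)³) - 230)*(((80 + 30) + 25) - 97) = -5 + ((5 + 5 - 1*25 - 1*(-125)) - 230)*((110 + 25) - 97) = -5 + ((5 + 5 - 25 + 125) - 230)*(135 - 97) = -5 + (110 - 230)*38 = -5 - 120*38 = -5 - 4560 = -4565)
D*54 + 106 = -4565*54 + 106 = -246510 + 106 = -246404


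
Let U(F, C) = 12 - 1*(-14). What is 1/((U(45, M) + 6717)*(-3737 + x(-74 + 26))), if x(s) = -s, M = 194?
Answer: -1/24874927 ≈ -4.0201e-8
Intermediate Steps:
U(F, C) = 26 (U(F, C) = 12 + 14 = 26)
1/((U(45, M) + 6717)*(-3737 + x(-74 + 26))) = 1/((26 + 6717)*(-3737 - (-74 + 26))) = 1/(6743*(-3737 - 1*(-48))) = 1/(6743*(-3737 + 48)) = 1/(6743*(-3689)) = 1/(-24874927) = -1/24874927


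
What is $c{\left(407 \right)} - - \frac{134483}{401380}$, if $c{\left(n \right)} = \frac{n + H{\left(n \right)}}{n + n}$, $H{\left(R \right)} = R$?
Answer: $\frac{535863}{401380} \approx 1.3351$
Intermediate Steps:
$c{\left(n \right)} = 1$ ($c{\left(n \right)} = \frac{n + n}{n + n} = \frac{2 n}{2 n} = 2 n \frac{1}{2 n} = 1$)
$c{\left(407 \right)} - - \frac{134483}{401380} = 1 - - \frac{134483}{401380} = 1 + \frac{134483}{401380} = \frac{535863}{401380}$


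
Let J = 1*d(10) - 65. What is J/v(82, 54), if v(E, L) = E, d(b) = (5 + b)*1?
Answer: -25/41 ≈ -0.60976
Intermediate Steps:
d(b) = 5 + b
J = -50 (J = 1*(5 + 10) - 65 = 1*15 - 65 = 15 - 65 = -50)
J/v(82, 54) = -50/82 = -50*1/82 = -25/41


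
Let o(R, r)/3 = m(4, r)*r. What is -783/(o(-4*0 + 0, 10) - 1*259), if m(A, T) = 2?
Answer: 783/199 ≈ 3.9347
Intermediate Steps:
o(R, r) = 6*r (o(R, r) = 3*(2*r) = 6*r)
-783/(o(-4*0 + 0, 10) - 1*259) = -783/(6*10 - 1*259) = -783/(60 - 259) = -783/(-199) = -783*(-1/199) = 783/199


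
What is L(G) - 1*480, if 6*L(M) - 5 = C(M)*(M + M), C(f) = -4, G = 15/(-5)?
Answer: -2851/6 ≈ -475.17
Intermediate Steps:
G = -3 (G = 15*(-1/5) = -3)
L(M) = 5/6 - 4*M/3 (L(M) = 5/6 + (-4*(M + M))/6 = 5/6 + (-8*M)/6 = 5/6 - 4*M/3)
L(G) - 1*480 = (5/6 - 4/3*(-3)) - 1*480 = (5/6 + 4) - 480 = 29/6 - 480 = -2851/6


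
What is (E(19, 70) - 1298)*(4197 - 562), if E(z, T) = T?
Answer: -4463780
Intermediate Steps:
(E(19, 70) - 1298)*(4197 - 562) = (70 - 1298)*(4197 - 562) = -1228*3635 = -4463780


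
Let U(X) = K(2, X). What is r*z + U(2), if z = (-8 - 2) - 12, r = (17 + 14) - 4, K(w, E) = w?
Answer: -592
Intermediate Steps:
U(X) = 2
r = 27 (r = 31 - 4 = 27)
z = -22 (z = -10 - 12 = -22)
r*z + U(2) = 27*(-22) + 2 = -594 + 2 = -592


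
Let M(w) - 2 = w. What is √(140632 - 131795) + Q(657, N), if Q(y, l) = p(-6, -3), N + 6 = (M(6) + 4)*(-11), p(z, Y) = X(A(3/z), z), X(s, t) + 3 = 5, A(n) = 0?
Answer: 2 + √8837 ≈ 96.005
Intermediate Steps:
M(w) = 2 + w
X(s, t) = 2 (X(s, t) = -3 + 5 = 2)
p(z, Y) = 2
N = -138 (N = -6 + ((2 + 6) + 4)*(-11) = -6 + (8 + 4)*(-11) = -6 + 12*(-11) = -6 - 132 = -138)
Q(y, l) = 2
√(140632 - 131795) + Q(657, N) = √(140632 - 131795) + 2 = √8837 + 2 = 2 + √8837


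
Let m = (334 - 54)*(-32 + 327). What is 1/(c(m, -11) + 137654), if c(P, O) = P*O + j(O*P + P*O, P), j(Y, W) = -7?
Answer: -1/770953 ≈ -1.2971e-6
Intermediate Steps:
m = 82600 (m = 280*295 = 82600)
c(P, O) = -7 + O*P (c(P, O) = P*O - 7 = O*P - 7 = -7 + O*P)
1/(c(m, -11) + 137654) = 1/((-7 - 11*82600) + 137654) = 1/((-7 - 908600) + 137654) = 1/(-908607 + 137654) = 1/(-770953) = -1/770953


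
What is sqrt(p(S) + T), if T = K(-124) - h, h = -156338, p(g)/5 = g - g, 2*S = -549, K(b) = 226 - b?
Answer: 4*sqrt(9793) ≈ 395.84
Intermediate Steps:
S = -549/2 (S = (1/2)*(-549) = -549/2 ≈ -274.50)
p(g) = 0 (p(g) = 5*(g - g) = 5*0 = 0)
T = 156688 (T = (226 - 1*(-124)) - 1*(-156338) = (226 + 124) + 156338 = 350 + 156338 = 156688)
sqrt(p(S) + T) = sqrt(0 + 156688) = sqrt(156688) = 4*sqrt(9793)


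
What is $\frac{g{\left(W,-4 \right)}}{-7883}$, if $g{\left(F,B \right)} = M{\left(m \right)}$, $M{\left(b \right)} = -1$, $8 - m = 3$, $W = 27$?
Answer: $\frac{1}{7883} \approx 0.00012686$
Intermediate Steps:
$m = 5$ ($m = 8 - 3 = 5$)
$g{\left(F,B \right)} = -1$
$\frac{g{\left(W,-4 \right)}}{-7883} = - \frac{1}{-7883} = \left(-1\right) \left(- \frac{1}{7883}\right) = \frac{1}{7883}$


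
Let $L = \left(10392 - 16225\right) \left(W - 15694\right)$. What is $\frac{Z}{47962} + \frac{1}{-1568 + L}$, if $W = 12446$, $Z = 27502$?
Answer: $\frac{260499187997}{454296447696} \approx 0.57341$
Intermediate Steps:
$L = 18945584$ ($L = \left(10392 - 16225\right) \left(12446 - 15694\right) = \left(-5833\right) \left(-3248\right) = 18945584$)
$\frac{Z}{47962} + \frac{1}{-1568 + L} = \frac{27502}{47962} + \frac{1}{-1568 + 18945584} = 27502 \cdot \frac{1}{47962} + \frac{1}{18944016} = \frac{13751}{23981} + \frac{1}{18944016} = \frac{260499187997}{454296447696}$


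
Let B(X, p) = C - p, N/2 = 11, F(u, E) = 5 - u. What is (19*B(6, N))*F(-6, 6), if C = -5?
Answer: -5643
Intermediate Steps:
N = 22 (N = 2*11 = 22)
B(X, p) = -5 - p
(19*B(6, N))*F(-6, 6) = (19*(-5 - 1*22))*(5 - 1*(-6)) = (19*(-5 - 22))*(5 + 6) = (19*(-27))*11 = -513*11 = -5643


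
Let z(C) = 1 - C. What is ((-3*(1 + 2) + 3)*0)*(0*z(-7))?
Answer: 0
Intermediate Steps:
((-3*(1 + 2) + 3)*0)*(0*z(-7)) = ((-3*(1 + 2) + 3)*0)*(0*(1 - 1*(-7))) = ((-3*3 + 3)*0)*(0*(1 + 7)) = ((-9 + 3)*0)*(0*8) = -6*0*0 = 0*0 = 0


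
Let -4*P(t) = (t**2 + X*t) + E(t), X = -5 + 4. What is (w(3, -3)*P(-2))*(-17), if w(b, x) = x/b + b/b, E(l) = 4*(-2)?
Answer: 0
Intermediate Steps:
E(l) = -8
X = -1
w(b, x) = 1 + x/b (w(b, x) = x/b + 1 = 1 + x/b)
P(t) = 2 - t**2/4 + t/4 (P(t) = -((t**2 - t) - 8)/4 = -(-8 + t**2 - t)/4 = 2 - t**2/4 + t/4)
(w(3, -3)*P(-2))*(-17) = (((3 - 3)/3)*(2 - 1/4*(-2)**2 + (1/4)*(-2)))*(-17) = (((1/3)*0)*(2 - 1/4*4 - 1/2))*(-17) = (0*(2 - 1 - 1/2))*(-17) = (0*(1/2))*(-17) = 0*(-17) = 0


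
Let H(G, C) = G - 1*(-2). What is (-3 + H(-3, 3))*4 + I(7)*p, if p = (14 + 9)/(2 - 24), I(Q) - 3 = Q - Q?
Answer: -421/22 ≈ -19.136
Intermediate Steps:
I(Q) = 3 (I(Q) = 3 + (Q - Q) = 3 + 0 = 3)
p = -23/22 (p = 23/(-22) = 23*(-1/22) = -23/22 ≈ -1.0455)
H(G, C) = 2 + G (H(G, C) = G + 2 = 2 + G)
(-3 + H(-3, 3))*4 + I(7)*p = (-3 + (2 - 3))*4 + 3*(-23/22) = (-3 - 1)*4 - 69/22 = -4*4 - 69/22 = -16 - 69/22 = -421/22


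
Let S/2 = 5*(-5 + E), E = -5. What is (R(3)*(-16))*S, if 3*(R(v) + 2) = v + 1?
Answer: -3200/3 ≈ -1066.7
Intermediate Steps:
R(v) = -5/3 + v/3 (R(v) = -2 + (v + 1)/3 = -2 + (1 + v)/3 = -2 + (1/3 + v/3) = -5/3 + v/3)
S = -100 (S = 2*(5*(-5 - 5)) = 2*(5*(-10)) = 2*(-50) = -100)
(R(3)*(-16))*S = ((-5/3 + (1/3)*3)*(-16))*(-100) = ((-5/3 + 1)*(-16))*(-100) = -2/3*(-16)*(-100) = (32/3)*(-100) = -3200/3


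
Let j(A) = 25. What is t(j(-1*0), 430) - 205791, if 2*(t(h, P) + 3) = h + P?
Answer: -411133/2 ≈ -2.0557e+5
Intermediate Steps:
t(h, P) = -3 + P/2 + h/2 (t(h, P) = -3 + (h + P)/2 = -3 + (P + h)/2 = -3 + (P/2 + h/2) = -3 + P/2 + h/2)
t(j(-1*0), 430) - 205791 = (-3 + (1/2)*430 + (1/2)*25) - 205791 = (-3 + 215 + 25/2) - 205791 = 449/2 - 205791 = -411133/2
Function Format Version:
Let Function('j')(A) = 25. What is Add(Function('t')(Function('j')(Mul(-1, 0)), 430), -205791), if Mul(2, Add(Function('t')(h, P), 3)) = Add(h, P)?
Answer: Rational(-411133, 2) ≈ -2.0557e+5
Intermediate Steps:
Function('t')(h, P) = Add(-3, Mul(Rational(1, 2), P), Mul(Rational(1, 2), h)) (Function('t')(h, P) = Add(-3, Mul(Rational(1, 2), Add(h, P))) = Add(-3, Mul(Rational(1, 2), Add(P, h))) = Add(-3, Add(Mul(Rational(1, 2), P), Mul(Rational(1, 2), h))) = Add(-3, Mul(Rational(1, 2), P), Mul(Rational(1, 2), h)))
Add(Function('t')(Function('j')(Mul(-1, 0)), 430), -205791) = Add(Add(-3, Mul(Rational(1, 2), 430), Mul(Rational(1, 2), 25)), -205791) = Add(Add(-3, 215, Rational(25, 2)), -205791) = Add(Rational(449, 2), -205791) = Rational(-411133, 2)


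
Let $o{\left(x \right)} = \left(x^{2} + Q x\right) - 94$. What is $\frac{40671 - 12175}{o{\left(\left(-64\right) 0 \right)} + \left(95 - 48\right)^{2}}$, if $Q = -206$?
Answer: $\frac{28496}{2115} \approx 13.473$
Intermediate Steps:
$o{\left(x \right)} = -94 + x^{2} - 206 x$ ($o{\left(x \right)} = \left(x^{2} - 206 x\right) - 94 = -94 + x^{2} - 206 x$)
$\frac{40671 - 12175}{o{\left(\left(-64\right) 0 \right)} + \left(95 - 48\right)^{2}} = \frac{40671 - 12175}{\left(-94 + \left(\left(-64\right) 0\right)^{2} - 206 \left(\left(-64\right) 0\right)\right) + \left(95 - 48\right)^{2}} = \frac{28496}{\left(-94 + 0^{2} - 0\right) + 47^{2}} = \frac{28496}{\left(-94 + 0 + 0\right) + 2209} = \frac{28496}{-94 + 2209} = \frac{28496}{2115}$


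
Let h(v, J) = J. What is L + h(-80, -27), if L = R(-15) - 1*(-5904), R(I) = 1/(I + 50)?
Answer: 205696/35 ≈ 5877.0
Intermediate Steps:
R(I) = 1/(50 + I)
L = 206641/35 (L = 1/(50 - 15) - 1*(-5904) = 1/35 + 5904 = 206641/35 ≈ 5904.0)
L + h(-80, -27) = 206641/35 - 27 = 205696/35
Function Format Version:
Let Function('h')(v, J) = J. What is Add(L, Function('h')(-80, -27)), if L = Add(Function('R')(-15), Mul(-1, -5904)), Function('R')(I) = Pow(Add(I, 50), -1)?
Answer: Rational(205696, 35) ≈ 5877.0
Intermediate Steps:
Function('R')(I) = Pow(Add(50, I), -1)
L = Rational(206641, 35) (L = Add(Pow(Add(50, -15), -1), Mul(-1, -5904)) = Add(Pow(35, -1), 5904) = Add(Rational(1, 35), 5904) = Rational(206641, 35) ≈ 5904.0)
Add(L, Function('h')(-80, -27)) = Add(Rational(206641, 35), -27) = Rational(205696, 35)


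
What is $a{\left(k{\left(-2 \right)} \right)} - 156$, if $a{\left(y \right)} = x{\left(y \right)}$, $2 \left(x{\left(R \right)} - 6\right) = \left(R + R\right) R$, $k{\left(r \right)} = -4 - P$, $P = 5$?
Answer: $-69$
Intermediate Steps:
$k{\left(r \right)} = -9$ ($k{\left(r \right)} = -4 - 5 = -9$)
$x{\left(R \right)} = 6 + R^{2}$ ($x{\left(R \right)} = 6 + \frac{\left(R + R\right) R}{2} = 6 + \frac{2 R R}{2} = 6 + \frac{2 R^{2}}{2} = 6 + R^{2}$)
$a{\left(y \right)} = 6 + y^{2}$
$a{\left(k{\left(-2 \right)} \right)} - 156 = \left(6 + \left(-9\right)^{2}\right) - 156 = \left(6 + 81\right) - 156 = 87 - 156 = -69$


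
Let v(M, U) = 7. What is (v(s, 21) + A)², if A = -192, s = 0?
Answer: 34225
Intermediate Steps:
(v(s, 21) + A)² = (7 - 192)² = (-185)² = 34225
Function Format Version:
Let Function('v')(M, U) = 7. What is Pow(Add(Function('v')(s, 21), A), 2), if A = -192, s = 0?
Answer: 34225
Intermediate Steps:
Pow(Add(Function('v')(s, 21), A), 2) = Pow(Add(7, -192), 2) = Pow(-185, 2) = 34225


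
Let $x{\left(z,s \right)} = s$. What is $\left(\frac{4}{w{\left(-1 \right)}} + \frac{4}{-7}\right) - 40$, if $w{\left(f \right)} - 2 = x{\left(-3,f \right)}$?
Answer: $- \frac{256}{7} \approx -36.571$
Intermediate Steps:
$w{\left(f \right)} = 2 + f$
$\left(\frac{4}{w{\left(-1 \right)}} + \frac{4}{-7}\right) - 40 = \left(\frac{4}{2 - 1} + \frac{4}{-7}\right) - 40 = \left(\frac{4}{1} + 4 \left(- \frac{1}{7}\right)\right) - 40 = \left(4 \cdot 1 - \frac{4}{7}\right) - 40 = \left(4 - \frac{4}{7}\right) - 40 = \frac{24}{7} - 40 = - \frac{256}{7}$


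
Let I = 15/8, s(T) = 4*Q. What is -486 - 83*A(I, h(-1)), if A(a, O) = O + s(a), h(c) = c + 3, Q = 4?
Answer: -1980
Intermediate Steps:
s(T) = 16 (s(T) = 4*4 = 16)
I = 15/8 (I = 15*(1/8) = 15/8 ≈ 1.8750)
h(c) = 3 + c
A(a, O) = 16 + O (A(a, O) = O + 16 = 16 + O)
-486 - 83*A(I, h(-1)) = -486 - 83*(16 + (3 - 1)) = -486 - 83*(16 + 2) = -486 - 83*18 = -486 - 1494 = -1980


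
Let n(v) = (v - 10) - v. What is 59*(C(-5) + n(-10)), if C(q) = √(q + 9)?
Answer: -472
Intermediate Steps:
C(q) = √(9 + q)
n(v) = -10 (n(v) = (-10 + v) - v = -10)
59*(C(-5) + n(-10)) = 59*(√(9 - 5) - 10) = 59*(√4 - 10) = 59*(2 - 10) = 59*(-8) = -472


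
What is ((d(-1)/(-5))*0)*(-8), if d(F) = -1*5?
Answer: 0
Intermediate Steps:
d(F) = -5
((d(-1)/(-5))*0)*(-8) = (-5/(-5)*0)*(-8) = (-5*(-1/5)*0)*(-8) = (1*0)*(-8) = 0*(-8) = 0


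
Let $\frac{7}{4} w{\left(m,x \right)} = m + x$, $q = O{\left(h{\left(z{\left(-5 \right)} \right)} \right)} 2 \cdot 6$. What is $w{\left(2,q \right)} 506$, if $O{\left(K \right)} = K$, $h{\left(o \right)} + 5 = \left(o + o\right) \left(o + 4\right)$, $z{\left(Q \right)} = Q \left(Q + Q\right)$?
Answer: $\frac{131037808}{7} \approx 1.872 \cdot 10^{7}$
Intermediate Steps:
$z{\left(Q \right)} = 2 Q^{2}$ ($z{\left(Q \right)} = Q 2 Q = 2 Q^{2}$)
$h{\left(o \right)} = -5 + 2 o \left(4 + o\right)$ ($h{\left(o \right)} = -5 + \left(o + o\right) \left(o + 4\right) = -5 + 2 o \left(4 + o\right)$)
$q = 64740$ ($q = \left(-5 + 2 \left(2 \left(-5\right)^{2}\right)^{2} + 8 \cdot 2 \left(-5\right)^{2}\right) 2 \cdot 6 = \left(-5 + 2 \left(2 \cdot 25\right)^{2} + 8 \cdot 2 \cdot 25\right) 2 \cdot 6 = \left(-5 + 2 \cdot 50^{2} + 8 \cdot 50\right) 2 \cdot 6 = \left(-5 + 2 \cdot 2500 + 400\right) 2 \cdot 6 = \left(-5 + 5000 + 400\right) 2 \cdot 6 = 5395 \cdot 2 \cdot 6 = 10790 \cdot 6 = 64740$)
$w{\left(m,x \right)} = \frac{4 m}{7} + \frac{4 x}{7}$ ($w{\left(m,x \right)} = \frac{4 \left(m + x\right)}{7} = \frac{4 m}{7} + \frac{4 x}{7}$)
$w{\left(2,q \right)} 506 = \left(\frac{4}{7} \cdot 2 + \frac{4}{7} \cdot 64740\right) 506 = \left(\frac{8}{7} + \frac{258960}{7}\right) 506 = \frac{258968}{7} \cdot 506 = \frac{131037808}{7}$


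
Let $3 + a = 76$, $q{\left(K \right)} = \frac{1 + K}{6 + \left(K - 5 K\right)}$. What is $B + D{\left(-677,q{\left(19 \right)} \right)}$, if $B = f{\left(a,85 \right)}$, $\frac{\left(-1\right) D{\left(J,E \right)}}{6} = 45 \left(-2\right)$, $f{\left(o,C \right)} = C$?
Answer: $625$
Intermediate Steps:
$q{\left(K \right)} = \frac{1 + K}{6 - 4 K}$
$a = 73$ ($a = -3 + 76 = 73$)
$D{\left(J,E \right)} = 540$ ($D{\left(J,E \right)} = - 6 \cdot 45 \left(-2\right) = \left(-6\right) \left(-90\right) = 540$)
$B = 85$
$B + D{\left(-677,q{\left(19 \right)} \right)} = 85 + 540 = 625$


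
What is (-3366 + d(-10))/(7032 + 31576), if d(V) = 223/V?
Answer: -33883/386080 ≈ -0.087762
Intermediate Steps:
(-3366 + d(-10))/(7032 + 31576) = (-3366 + 223/(-10))/(7032 + 31576) = (-3366 + 223*(-⅒))/38608 = (-3366 - 223/10)*(1/38608) = -33883/10*1/38608 = -33883/386080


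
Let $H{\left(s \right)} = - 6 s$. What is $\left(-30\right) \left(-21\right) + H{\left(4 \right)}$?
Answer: $606$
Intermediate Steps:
$\left(-30\right) \left(-21\right) + H{\left(4 \right)} = \left(-30\right) \left(-21\right) - 24 = 630 - 24 = 606$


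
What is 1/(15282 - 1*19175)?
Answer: -1/3893 ≈ -0.00025687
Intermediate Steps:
1/(15282 - 1*19175) = 1/(15282 - 19175) = 1/(-3893) = -1/3893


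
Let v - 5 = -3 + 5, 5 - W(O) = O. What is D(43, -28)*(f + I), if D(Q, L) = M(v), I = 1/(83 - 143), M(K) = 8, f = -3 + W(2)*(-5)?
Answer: -2162/15 ≈ -144.13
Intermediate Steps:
W(O) = 5 - O
v = 7 (v = 5 + (-3 + 5) = 5 + 2 = 7)
f = -18 (f = -3 + (5 - 1*2)*(-5) = -3 + (5 - 2)*(-5) = -3 + 3*(-5) = -3 - 15 = -18)
I = -1/60 (I = 1/(-60) = -1/60 ≈ -0.016667)
D(Q, L) = 8
D(43, -28)*(f + I) = 8*(-18 - 1/60) = 8*(-1081/60) = -2162/15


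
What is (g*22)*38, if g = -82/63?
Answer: -68552/63 ≈ -1088.1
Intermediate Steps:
g = -82/63 (g = -82*1/63 = -82/63 ≈ -1.3016)
(g*22)*38 = -82/63*22*38 = -1804/63*38 = -68552/63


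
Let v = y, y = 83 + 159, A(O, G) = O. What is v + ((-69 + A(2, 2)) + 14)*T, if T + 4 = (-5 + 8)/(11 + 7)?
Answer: 2671/6 ≈ 445.17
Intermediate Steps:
T = -23/6 (T = -4 + (-5 + 8)/(11 + 7) = -4 + 3/18 = -4 + (1/18)*3 = -4 + ⅙ = -23/6 ≈ -3.8333)
y = 242
v = 242
v + ((-69 + A(2, 2)) + 14)*T = 242 + ((-69 + 2) + 14)*(-23/6) = 242 + (-67 + 14)*(-23/6) = 242 - 53*(-23/6) = 242 + 1219/6 = 2671/6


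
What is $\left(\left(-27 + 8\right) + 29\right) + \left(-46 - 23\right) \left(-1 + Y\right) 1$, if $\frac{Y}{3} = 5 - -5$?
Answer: $-1991$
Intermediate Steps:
$Y = 30$ ($Y = 3 \left(5 - -5\right) = 3 \left(5 + 5\right) = 3 \cdot 10 = 30$)
$\left(\left(-27 + 8\right) + 29\right) + \left(-46 - 23\right) \left(-1 + Y\right) 1 = \left(\left(-27 + 8\right) + 29\right) + \left(-46 - 23\right) \left(-1 + 30\right) 1 = \left(-19 + 29\right) + \left(-46 - 23\right) 29 \cdot 1 = 10 - 2001 = -1991$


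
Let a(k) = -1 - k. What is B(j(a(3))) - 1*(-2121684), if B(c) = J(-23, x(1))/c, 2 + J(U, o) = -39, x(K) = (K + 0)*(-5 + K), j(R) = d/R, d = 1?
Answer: 2121848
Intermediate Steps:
j(R) = 1/R
x(K) = K*(-5 + K)
J(U, o) = -41 (J(U, o) = -2 - 39 = -41)
B(c) = -41/c
B(j(a(3))) - 1*(-2121684) = -41/(1/(-1 - 1*3)) - 1*(-2121684) = -41/(1/(-1 - 3)) + 2121684 = -41/(1/(-4)) + 2121684 = -41/(-1/4) + 2121684 = -41*(-4) + 2121684 = 164 + 2121684 = 2121848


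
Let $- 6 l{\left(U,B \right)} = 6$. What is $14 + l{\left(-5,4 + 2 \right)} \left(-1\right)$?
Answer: $15$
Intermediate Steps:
$l{\left(U,B \right)} = -1$ ($l{\left(U,B \right)} = \left(- \frac{1}{6}\right) 6 = -1$)
$14 + l{\left(-5,4 + 2 \right)} \left(-1\right) = 14 - -1 = 14 + 1 = 15$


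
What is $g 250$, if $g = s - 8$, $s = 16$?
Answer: $2000$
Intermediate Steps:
$g = 8$ ($g = 16 - 8 = 8$)
$g 250 = 8 \cdot 250 = 2000$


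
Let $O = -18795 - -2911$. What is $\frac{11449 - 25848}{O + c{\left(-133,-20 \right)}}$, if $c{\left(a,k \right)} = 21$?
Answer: $\frac{14399}{15863} \approx 0.90771$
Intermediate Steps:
$O = -15884$ ($O = -18795 + 2911 = -15884$)
$\frac{11449 - 25848}{O + c{\left(-133,-20 \right)}} = \frac{11449 - 25848}{-15884 + 21} = - \frac{14399}{-15863} = \left(-14399\right) \left(- \frac{1}{15863}\right) = \frac{14399}{15863}$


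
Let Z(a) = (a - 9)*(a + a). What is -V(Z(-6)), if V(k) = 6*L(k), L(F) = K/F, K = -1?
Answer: 1/30 ≈ 0.033333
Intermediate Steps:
L(F) = -1/F
Z(a) = 2*a*(-9 + a) (Z(a) = (-9 + a)*(2*a) = 2*a*(-9 + a))
V(k) = -6/k (V(k) = 6*(-1/k) = -6/k)
-V(Z(-6)) = -(-6)/(2*(-6)*(-9 - 6)) = -(-6)/(2*(-6)*(-15)) = -(-6)/180 = -1*(-1/30) = 1/30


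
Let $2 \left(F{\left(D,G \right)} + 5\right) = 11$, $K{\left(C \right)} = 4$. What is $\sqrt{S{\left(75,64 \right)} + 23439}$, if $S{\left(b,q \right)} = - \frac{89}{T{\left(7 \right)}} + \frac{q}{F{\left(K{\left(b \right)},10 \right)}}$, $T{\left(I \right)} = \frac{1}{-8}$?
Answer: $\sqrt{24279} \approx 155.82$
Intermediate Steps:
$F{\left(D,G \right)} = \frac{1}{2}$ ($F{\left(D,G \right)} = -5 + \frac{1}{2} \cdot 11 = -5 + \frac{11}{2} = \frac{1}{2}$)
$T{\left(I \right)} = - \frac{1}{8}$
$S{\left(b,q \right)} = 712 + 2 q$ ($S{\left(b,q \right)} = - \frac{89}{- \frac{1}{8}} + q \frac{1}{\frac{1}{2}} = \left(-89\right) \left(-8\right) + q 2 = 712 + 2 q$)
$\sqrt{S{\left(75,64 \right)} + 23439} = \sqrt{\left(712 + 2 \cdot 64\right) + 23439} = \sqrt{\left(712 + 128\right) + 23439} = \sqrt{840 + 23439} = \sqrt{24279}$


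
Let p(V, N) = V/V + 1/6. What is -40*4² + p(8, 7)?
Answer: -3833/6 ≈ -638.83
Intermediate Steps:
p(V, N) = 7/6 (p(V, N) = 1 + 1*(⅙) = 1 + ⅙ = 7/6)
-40*4² + p(8, 7) = -40*4² + 7/6 = -40*16 + 7/6 = -640 + 7/6 = -3833/6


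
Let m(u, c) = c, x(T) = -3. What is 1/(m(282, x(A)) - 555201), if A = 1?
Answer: -1/555204 ≈ -1.8011e-6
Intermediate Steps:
1/(m(282, x(A)) - 555201) = 1/(-3 - 555201) = 1/(-555204) = -1/555204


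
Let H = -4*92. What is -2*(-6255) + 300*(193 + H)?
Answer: -39990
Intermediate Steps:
H = -368
-2*(-6255) + 300*(193 + H) = -2*(-6255) + 300*(193 - 368) = 12510 + 300*(-175) = 12510 - 52500 = -39990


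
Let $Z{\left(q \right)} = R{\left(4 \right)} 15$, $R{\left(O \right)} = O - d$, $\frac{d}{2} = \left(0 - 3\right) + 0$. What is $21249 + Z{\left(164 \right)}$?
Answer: $21399$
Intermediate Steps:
$d = -6$ ($d = 2 \left(\left(0 - 3\right) + 0\right) = 2 \left(-3 + 0\right) = 2 \left(-3\right) = -6$)
$R{\left(O \right)} = 6 + O$ ($R{\left(O \right)} = O - -6 = O + 6 = 6 + O$)
$Z{\left(q \right)} = 150$ ($Z{\left(q \right)} = \left(6 + 4\right) 15 = 10 \cdot 15 = 150$)
$21249 + Z{\left(164 \right)} = 21249 + 150 = 21399$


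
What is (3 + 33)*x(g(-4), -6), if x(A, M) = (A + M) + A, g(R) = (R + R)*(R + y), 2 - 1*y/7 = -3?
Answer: -18072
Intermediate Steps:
y = 35 (y = 14 - 7*(-3) = 14 + 21 = 35)
g(R) = 2*R*(35 + R) (g(R) = (R + R)*(R + 35) = (2*R)*(35 + R) = 2*R*(35 + R))
x(A, M) = M + 2*A
(3 + 33)*x(g(-4), -6) = (3 + 33)*(-6 + 2*(2*(-4)*(35 - 4))) = 36*(-6 + 2*(2*(-4)*31)) = 36*(-6 + 2*(-248)) = 36*(-6 - 496) = 36*(-502) = -18072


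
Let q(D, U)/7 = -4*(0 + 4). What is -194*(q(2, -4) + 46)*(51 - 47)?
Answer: 51216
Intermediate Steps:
q(D, U) = -112 (q(D, U) = 7*(-4*(0 + 4)) = 7*(-4*4) = 7*(-16) = -112)
-194*(q(2, -4) + 46)*(51 - 47) = -194*(-112 + 46)*(51 - 47) = -(-12804)*4 = -194*(-264) = 51216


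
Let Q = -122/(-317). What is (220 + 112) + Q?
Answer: 105366/317 ≈ 332.38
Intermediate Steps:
Q = 122/317 (Q = -122*(-1/317) = 122/317 ≈ 0.38486)
(220 + 112) + Q = (220 + 112) + 122/317 = 332 + 122/317 = 105366/317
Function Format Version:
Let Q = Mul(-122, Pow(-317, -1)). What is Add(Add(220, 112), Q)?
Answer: Rational(105366, 317) ≈ 332.38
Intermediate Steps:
Q = Rational(122, 317) (Q = Mul(-122, Rational(-1, 317)) = Rational(122, 317) ≈ 0.38486)
Add(Add(220, 112), Q) = Add(Add(220, 112), Rational(122, 317)) = Add(332, Rational(122, 317)) = Rational(105366, 317)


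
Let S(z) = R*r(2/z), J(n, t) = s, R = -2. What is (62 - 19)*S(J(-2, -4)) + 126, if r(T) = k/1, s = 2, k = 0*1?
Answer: 126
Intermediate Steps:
k = 0
J(n, t) = 2
r(T) = 0 (r(T) = 0/1 = 0*1 = 0)
S(z) = 0 (S(z) = -2*0 = 0)
(62 - 19)*S(J(-2, -4)) + 126 = (62 - 19)*0 + 126 = 43*0 + 126 = 0 + 126 = 126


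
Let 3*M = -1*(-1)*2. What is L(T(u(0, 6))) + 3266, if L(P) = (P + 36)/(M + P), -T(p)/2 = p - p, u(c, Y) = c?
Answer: 3320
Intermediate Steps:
T(p) = 0 (T(p) = -2*(p - p) = -2*0 = 0)
M = ⅔ (M = (-1*(-1)*2)/3 = (1*2)/3 = (⅓)*2 = ⅔ ≈ 0.66667)
L(P) = (36 + P)/(⅔ + P) (L(P) = (P + 36)/(⅔ + P) = (36 + P)/(⅔ + P))
L(T(u(0, 6))) + 3266 = 3*(36 + 0)/(2 + 3*0) + 3266 = 3*36/(2 + 0) + 3266 = 3*36/2 + 3266 = 3*(½)*36 + 3266 = 54 + 3266 = 3320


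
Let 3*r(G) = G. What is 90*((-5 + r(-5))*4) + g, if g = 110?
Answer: -2290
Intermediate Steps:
r(G) = G/3
90*((-5 + r(-5))*4) + g = 90*((-5 + (1/3)*(-5))*4) + 110 = 90*((-5 - 5/3)*4) + 110 = 90*(-20/3*4) + 110 = 90*(-80/3) + 110 = -2400 + 110 = -2290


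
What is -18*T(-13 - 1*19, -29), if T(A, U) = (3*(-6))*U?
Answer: -9396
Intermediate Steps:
T(A, U) = -18*U
-18*T(-13 - 1*19, -29) = -(-324)*(-29) = -18*522 = -9396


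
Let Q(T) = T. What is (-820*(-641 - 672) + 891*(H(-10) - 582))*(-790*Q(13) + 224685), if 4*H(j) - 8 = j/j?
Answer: 480377724565/4 ≈ 1.2009e+11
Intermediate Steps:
H(j) = 9/4 (H(j) = 2 + (j/j)/4 = 2 + (¼)*1 = 2 + ¼ = 9/4)
(-820*(-641 - 672) + 891*(H(-10) - 582))*(-790*Q(13) + 224685) = (-820*(-641 - 672) + 891*(9/4 - 582))*(-790*13 + 224685) = (-820*(-1313) + 891*(-2319/4))*(-10270 + 224685) = (1076660 - 2066229/4)*214415 = (2240411/4)*214415 = 480377724565/4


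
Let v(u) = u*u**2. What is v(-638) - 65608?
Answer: -259759680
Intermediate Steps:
v(u) = u**3
v(-638) - 65608 = (-638)**3 - 65608 = -259694072 - 65608 = -259759680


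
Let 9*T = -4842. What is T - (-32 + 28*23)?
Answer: -1150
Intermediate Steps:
T = -538 (T = (⅑)*(-4842) = -538)
T - (-32 + 28*23) = -538 - (-32 + 28*23) = -538 - (-32 + 644) = -538 - 1*612 = -538 - 612 = -1150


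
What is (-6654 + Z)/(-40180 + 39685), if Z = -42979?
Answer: 49633/495 ≈ 100.27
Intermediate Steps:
(-6654 + Z)/(-40180 + 39685) = (-6654 - 42979)/(-40180 + 39685) = -49633/(-495) = -49633*(-1/495) = 49633/495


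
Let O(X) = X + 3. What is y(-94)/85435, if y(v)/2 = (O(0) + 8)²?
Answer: 242/85435 ≈ 0.0028326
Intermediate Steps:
O(X) = 3 + X
y(v) = 242 (y(v) = 2*((3 + 0) + 8)² = 2*(3 + 8)² = 2*11² = 2*121 = 242)
y(-94)/85435 = 242/85435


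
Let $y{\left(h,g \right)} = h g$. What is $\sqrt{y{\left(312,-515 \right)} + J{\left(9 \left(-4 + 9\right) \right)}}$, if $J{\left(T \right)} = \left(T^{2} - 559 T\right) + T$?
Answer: $i \sqrt{183765} \approx 428.68 i$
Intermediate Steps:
$y{\left(h,g \right)} = g h$
$J{\left(T \right)} = T^{2} - 558 T$
$\sqrt{y{\left(312,-515 \right)} + J{\left(9 \left(-4 + 9\right) \right)}} = \sqrt{\left(-515\right) 312 + 9 \left(-4 + 9\right) \left(-558 + 9 \left(-4 + 9\right)\right)} = \sqrt{-160680 + 9 \cdot 5 \left(-558 + 9 \cdot 5\right)} = \sqrt{-160680 + 45 \left(-558 + 45\right)} = \sqrt{-160680 + 45 \left(-513\right)} = \sqrt{-160680 - 23085} = \sqrt{-183765} = i \sqrt{183765}$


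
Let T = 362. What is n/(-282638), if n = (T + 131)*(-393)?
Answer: 193749/282638 ≈ 0.68550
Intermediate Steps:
n = -193749 (n = (362 + 131)*(-393) = 493*(-393) = -193749)
n/(-282638) = -193749/(-282638) = -193749*(-1/282638) = 193749/282638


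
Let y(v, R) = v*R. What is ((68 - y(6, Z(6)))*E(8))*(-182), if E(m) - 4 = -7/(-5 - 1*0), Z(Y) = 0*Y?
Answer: -334152/5 ≈ -66830.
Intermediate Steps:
Z(Y) = 0
y(v, R) = R*v
E(m) = 27/5 (E(m) = 4 - 7/(-5 - 1*0) = 4 - 7/(-5 + 0) = 4 - 7/(-5) = 4 - 7*(-⅕) = 4 + 7/5 = 27/5)
((68 - y(6, Z(6)))*E(8))*(-182) = ((68 - 0*6)*(27/5))*(-182) = ((68 - 1*0)*(27/5))*(-182) = ((68 + 0)*(27/5))*(-182) = (68*(27/5))*(-182) = (1836/5)*(-182) = -334152/5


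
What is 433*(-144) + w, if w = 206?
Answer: -62146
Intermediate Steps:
433*(-144) + w = 433*(-144) + 206 = -62352 + 206 = -62146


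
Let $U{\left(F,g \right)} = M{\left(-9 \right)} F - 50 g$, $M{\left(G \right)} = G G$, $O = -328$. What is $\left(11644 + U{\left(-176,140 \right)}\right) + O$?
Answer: $-9940$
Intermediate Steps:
$M{\left(G \right)} = G^{2}$
$U{\left(F,g \right)} = - 50 g + 81 F$ ($U{\left(F,g \right)} = \left(-9\right)^{2} F - 50 g = 81 F - 50 g = - 50 g + 81 F$)
$\left(11644 + U{\left(-176,140 \right)}\right) + O = \left(11644 + \left(\left(-50\right) 140 + 81 \left(-176\right)\right)\right) - 328 = \left(11644 - 21256\right) - 328 = -9612 - 328 = -9940$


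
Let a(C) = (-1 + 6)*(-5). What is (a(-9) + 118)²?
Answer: 8649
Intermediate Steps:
a(C) = -25 (a(C) = 5*(-5) = -25)
(a(-9) + 118)² = (-25 + 118)² = 93² = 8649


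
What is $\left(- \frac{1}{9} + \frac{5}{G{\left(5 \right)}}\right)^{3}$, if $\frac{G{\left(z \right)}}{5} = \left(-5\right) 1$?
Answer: $- \frac{2744}{91125} \approx -0.030112$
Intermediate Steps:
$G{\left(z \right)} = -25$ ($G{\left(z \right)} = 5 \left(\left(-5\right) 1\right) = 5 \left(-5\right) = -25$)
$\left(- \frac{1}{9} + \frac{5}{G{\left(5 \right)}}\right)^{3} = \left(- \frac{1}{9} + \frac{5}{-25}\right)^{3} = \left(\left(-1\right) \frac{1}{9} + 5 \left(- \frac{1}{25}\right)\right)^{3} = \left(- \frac{1}{9} - \frac{1}{5}\right)^{3} = \left(- \frac{14}{45}\right)^{3} = - \frac{2744}{91125}$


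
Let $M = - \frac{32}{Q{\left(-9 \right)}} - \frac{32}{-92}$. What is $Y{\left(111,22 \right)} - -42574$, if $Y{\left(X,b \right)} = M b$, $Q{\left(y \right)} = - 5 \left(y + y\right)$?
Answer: $\frac{44063914}{1035} \approx 42574.0$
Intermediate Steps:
$Q{\left(y \right)} = - 10 y$ ($Q{\left(y \right)} = - 5 \cdot 2 y = - 10 y$)
$M = - \frac{8}{1035}$ ($M = - \frac{32}{\left(-10\right) \left(-9\right)} - \frac{32}{-92} = - \frac{32}{90} - - \frac{8}{23} = \left(-32\right) \frac{1}{90} + \frac{8}{23} = - \frac{16}{45} + \frac{8}{23} = - \frac{8}{1035} \approx -0.0077295$)
$Y{\left(X,b \right)} = - \frac{8 b}{1035}$
$Y{\left(111,22 \right)} - -42574 = \left(- \frac{8}{1035}\right) 22 - -42574 = - \frac{176}{1035} + 42574 = \frac{44063914}{1035}$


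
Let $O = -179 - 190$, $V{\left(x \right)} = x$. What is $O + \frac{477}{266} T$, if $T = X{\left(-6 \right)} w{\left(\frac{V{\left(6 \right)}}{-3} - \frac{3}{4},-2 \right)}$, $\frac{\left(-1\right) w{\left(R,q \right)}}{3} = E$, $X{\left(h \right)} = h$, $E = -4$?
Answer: $- \frac{66249}{133} \approx -498.11$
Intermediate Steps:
$O = -369$ ($O = -179 - 190 = -369$)
$w{\left(R,q \right)} = 12$ ($w{\left(R,q \right)} = \left(-3\right) \left(-4\right) = 12$)
$T = -72$ ($T = \left(-6\right) 12 = -72$)
$O + \frac{477}{266} T = -369 + \frac{477}{266} \left(-72\right) = -369 - \frac{17172}{133} = - \frac{66249}{133}$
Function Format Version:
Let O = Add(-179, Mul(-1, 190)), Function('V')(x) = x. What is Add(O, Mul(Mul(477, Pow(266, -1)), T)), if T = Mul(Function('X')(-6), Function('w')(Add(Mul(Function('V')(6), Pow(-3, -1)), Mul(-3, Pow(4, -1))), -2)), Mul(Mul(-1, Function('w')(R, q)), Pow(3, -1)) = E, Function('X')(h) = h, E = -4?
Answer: Rational(-66249, 133) ≈ -498.11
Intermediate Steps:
O = -369 (O = Add(-179, -190) = -369)
Function('w')(R, q) = 12 (Function('w')(R, q) = Mul(-3, -4) = 12)
T = -72 (T = Mul(-6, 12) = -72)
Add(O, Mul(Mul(477, Pow(266, -1)), T)) = Add(-369, Mul(Mul(477, Pow(266, -1)), -72)) = Add(-369, Mul(Mul(477, Rational(1, 266)), -72)) = Add(-369, Mul(Rational(477, 266), -72)) = Add(-369, Rational(-17172, 133)) = Rational(-66249, 133)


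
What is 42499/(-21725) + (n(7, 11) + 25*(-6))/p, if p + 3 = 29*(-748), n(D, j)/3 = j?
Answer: -183894796/94264775 ≈ -1.9508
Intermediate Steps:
n(D, j) = 3*j
p = -21695 (p = -3 + 29*(-748) = -3 - 21692 = -21695)
42499/(-21725) + (n(7, 11) + 25*(-6))/p = 42499/(-21725) + (3*11 + 25*(-6))/(-21695) = 42499*(-1/21725) + (33 - 150)*(-1/21695) = -42499/21725 - 117*(-1/21695) = -42499/21725 + 117/21695 = -183894796/94264775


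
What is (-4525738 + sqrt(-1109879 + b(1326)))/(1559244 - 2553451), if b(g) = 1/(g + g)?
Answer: 4525738/994207 - I*sqrt(1951473607941)/1318318482 ≈ 4.5521 - 0.0010596*I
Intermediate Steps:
b(g) = 1/(2*g)
(-4525738 + sqrt(-1109879 + b(1326)))/(1559244 - 2553451) = (-4525738 + sqrt(-1109879 + (1/2)/1326))/(1559244 - 2553451) = (-4525738 + sqrt(-1109879 + (1/2)*(1/1326)))/(-994207) = (-4525738 + sqrt(-1109879 + 1/2652))*(-1/994207) = (-4525738 + sqrt(-2943399107/2652))*(-1/994207) = (-4525738 + I*sqrt(1951473607941)/1326)*(-1/994207) = 4525738/994207 - I*sqrt(1951473607941)/1318318482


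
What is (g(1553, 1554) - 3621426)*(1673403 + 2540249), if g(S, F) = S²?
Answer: -5096905091284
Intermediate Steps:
(g(1553, 1554) - 3621426)*(1673403 + 2540249) = (1553² - 3621426)*(1673403 + 2540249) = (2411809 - 3621426)*4213652 = -1209617*4213652 = -5096905091284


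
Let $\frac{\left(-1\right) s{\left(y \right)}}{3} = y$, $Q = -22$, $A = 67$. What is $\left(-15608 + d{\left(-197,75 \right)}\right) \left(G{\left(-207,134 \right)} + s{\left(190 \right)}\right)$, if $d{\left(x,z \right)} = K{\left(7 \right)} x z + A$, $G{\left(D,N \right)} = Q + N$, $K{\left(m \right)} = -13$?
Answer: $-80852572$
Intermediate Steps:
$G{\left(D,N \right)} = -22 + N$
$s{\left(y \right)} = - 3 y$
$d{\left(x,z \right)} = 67 - 13 x z$ ($d{\left(x,z \right)} = - 13 x z + 67 = 67 - 13 x z$)
$\left(-15608 + d{\left(-197,75 \right)}\right) \left(G{\left(-207,134 \right)} + s{\left(190 \right)}\right) = \left(-15608 - \left(-67 - 192075\right)\right) \left(\left(-22 + 134\right) - 570\right) = \left(-15608 + \left(67 + 192075\right)\right) \left(112 - 570\right) = \left(-15608 + 192142\right) \left(-458\right) = 176534 \left(-458\right) = -80852572$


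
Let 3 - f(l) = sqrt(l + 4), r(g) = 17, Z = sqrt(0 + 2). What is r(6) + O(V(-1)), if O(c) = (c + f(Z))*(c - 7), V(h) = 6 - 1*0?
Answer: 8 + sqrt(4 + sqrt(2)) ≈ 10.327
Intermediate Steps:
Z = sqrt(2) ≈ 1.4142
V(h) = 6 (V(h) = 6 + 0 = 6)
f(l) = 3 - sqrt(4 + l) (f(l) = 3 - sqrt(l + 4) = 3 - sqrt(4 + l))
O(c) = (-7 + c)*(3 + c - sqrt(4 + sqrt(2))) (O(c) = (c + (3 - sqrt(4 + sqrt(2))))*(c - 7) = (3 + c - sqrt(4 + sqrt(2)))*(-7 + c) = (-7 + c)*(3 + c - sqrt(4 + sqrt(2))))
r(6) + O(V(-1)) = 17 + (-21 + 6**2 - 4*6 + 7*sqrt(4 + sqrt(2)) - 1*6*sqrt(4 + sqrt(2))) = 17 + (-21 + 36 - 24 + 7*sqrt(4 + sqrt(2)) - 6*sqrt(4 + sqrt(2))) = 17 + (-9 + sqrt(4 + sqrt(2))) = 8 + sqrt(4 + sqrt(2))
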